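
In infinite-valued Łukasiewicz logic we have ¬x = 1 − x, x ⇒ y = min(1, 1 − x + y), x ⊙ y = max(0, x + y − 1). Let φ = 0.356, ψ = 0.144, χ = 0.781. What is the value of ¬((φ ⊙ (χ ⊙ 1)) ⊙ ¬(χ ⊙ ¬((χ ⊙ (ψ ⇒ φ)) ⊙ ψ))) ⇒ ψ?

χ ⊙ 1 = max(0, 0.781 + 1.000 − 1) = max(0, 0.781) = 0.781
φ ⊙ (χ ⊙ 1) = max(0, 0.356 + 0.781 − 1) = max(0, 0.137) = 0.137
ψ ⇒ φ = min(1, 1 − 0.144 + 0.356) = min(1, 1.212) = 1.000
χ ⊙ (ψ ⇒ φ) = max(0, 0.781 + 1.000 − 1) = max(0, 0.781) = 0.781
(χ ⊙ (ψ ⇒ φ)) ⊙ ψ = max(0, 0.781 + 0.144 − 1) = max(0, -0.075) = 0.000
¬((χ ⊙ (ψ ⇒ φ)) ⊙ ψ) = 1 − 0.000 = 1.000
χ ⊙ ¬((χ ⊙ (ψ ⇒ φ)) ⊙ ψ) = max(0, 0.781 + 1.000 − 1) = max(0, 0.781) = 0.781
¬(χ ⊙ ¬((χ ⊙ (ψ ⇒ φ)) ⊙ ψ)) = 1 − 0.781 = 0.219
(φ ⊙ (χ ⊙ 1)) ⊙ ¬(χ ⊙ ¬((χ ⊙ (ψ ⇒ φ)) ⊙ ψ)) = max(0, 0.137 + 0.219 − 1) = max(0, -0.644) = 0.000
¬((φ ⊙ (χ ⊙ 1)) ⊙ ¬(χ ⊙ ¬((χ ⊙ (ψ ⇒ φ)) ⊙ ψ))) = 1 − 0.000 = 1.000
¬((φ ⊙ (χ ⊙ 1)) ⊙ ¬(χ ⊙ ¬((χ ⊙ (ψ ⇒ φ)) ⊙ ψ))) ⇒ ψ = min(1, 1 − 1.000 + 0.144) = min(1, 0.144) = 0.144

0.144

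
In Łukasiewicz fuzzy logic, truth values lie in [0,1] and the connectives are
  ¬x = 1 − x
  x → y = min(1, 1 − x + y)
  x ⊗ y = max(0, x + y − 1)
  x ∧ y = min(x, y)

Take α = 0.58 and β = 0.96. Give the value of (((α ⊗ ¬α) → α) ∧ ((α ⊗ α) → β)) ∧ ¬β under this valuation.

¬α = 1 − 0.58 = 0.42
α ⊗ ¬α = max(0, 0.58 + 0.42 − 1) = max(0, 0.00) = 0.00
(α ⊗ ¬α) → α = min(1, 1 − 0.00 + 0.58) = min(1, 1.58) = 1.00
α ⊗ α = max(0, 0.58 + 0.58 − 1) = max(0, 0.16) = 0.16
(α ⊗ α) → β = min(1, 1 − 0.16 + 0.96) = min(1, 1.80) = 1.00
((α ⊗ ¬α) → α) ∧ ((α ⊗ α) → β) = min(1.00, 1.00) = 1.00
¬β = 1 − 0.96 = 0.04
(((α ⊗ ¬α) → α) ∧ ((α ⊗ α) → β)) ∧ ¬β = min(1.00, 0.04) = 0.04

0.04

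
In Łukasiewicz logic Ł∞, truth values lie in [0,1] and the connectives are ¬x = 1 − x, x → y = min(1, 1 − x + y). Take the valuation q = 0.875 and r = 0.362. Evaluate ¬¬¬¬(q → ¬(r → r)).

0.125

r → r = min(1, 1 − 0.362 + 0.362) = min(1, 1.000) = 1.000
¬(r → r) = 1 − 1.000 = 0.000
q → ¬(r → r) = min(1, 1 − 0.875 + 0.000) = min(1, 0.125) = 0.125
¬(q → ¬(r → r)) = 1 − 0.125 = 0.875
¬¬(q → ¬(r → r)) = 1 − 0.875 = 0.125
¬¬¬(q → ¬(r → r)) = 1 − 0.125 = 0.875
¬¬¬¬(q → ¬(r → r)) = 1 − 0.875 = 0.125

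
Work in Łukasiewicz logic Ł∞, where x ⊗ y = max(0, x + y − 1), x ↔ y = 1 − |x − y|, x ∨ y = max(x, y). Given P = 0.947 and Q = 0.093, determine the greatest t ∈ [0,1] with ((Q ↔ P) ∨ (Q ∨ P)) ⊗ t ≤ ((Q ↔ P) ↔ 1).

0.199

Q ↔ P = 1 − |0.093 − 0.947| = 1 − 0.854 = 0.146
Q ∨ P = max(0.093, 0.947) = 0.947
(Q ↔ P) ∨ (Q ∨ P) = max(0.146, 0.947) = 0.947
So the left factor is (Q ↔ P) ∨ (Q ∨ P) = 0.947.
(Q ↔ P) ↔ 1 = 1 − |0.146 − 1.000| = 1 − 0.854 = 0.146
So the right-hand bound is (Q ↔ P) ↔ 1 = 0.146.
The residuum of the Łukasiewicz t-norm gives the supremum: min(1, 1 − 0.947 + 0.146).
1 − 0.947 + 0.146 = 0.199, so t = min(1, 0.199) = 0.199.
Check: 0.947 ⊗ 0.199 = max(0, 0.146) = 0.146 ≤ 0.146.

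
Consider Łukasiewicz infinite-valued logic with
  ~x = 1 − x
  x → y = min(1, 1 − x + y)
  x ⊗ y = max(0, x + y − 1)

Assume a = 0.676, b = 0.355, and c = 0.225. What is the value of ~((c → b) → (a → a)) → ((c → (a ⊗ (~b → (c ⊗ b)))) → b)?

1.000

c → b = min(1, 1 − 0.225 + 0.355) = min(1, 1.130) = 1.000
a → a = min(1, 1 − 0.676 + 0.676) = min(1, 1.000) = 1.000
(c → b) → (a → a) = min(1, 1 − 1.000 + 1.000) = min(1, 1.000) = 1.000
~((c → b) → (a → a)) = 1 − 1.000 = 0.000
~b = 1 − 0.355 = 0.645
c ⊗ b = max(0, 0.225 + 0.355 − 1) = max(0, -0.420) = 0.000
~b → (c ⊗ b) = min(1, 1 − 0.645 + 0.000) = min(1, 0.355) = 0.355
a ⊗ (~b → (c ⊗ b)) = max(0, 0.676 + 0.355 − 1) = max(0, 0.031) = 0.031
c → (a ⊗ (~b → (c ⊗ b))) = min(1, 1 − 0.225 + 0.031) = min(1, 0.806) = 0.806
(c → (a ⊗ (~b → (c ⊗ b)))) → b = min(1, 1 − 0.806 + 0.355) = min(1, 0.549) = 0.549
~((c → b) → (a → a)) → ((c → (a ⊗ (~b → (c ⊗ b)))) → b) = min(1, 1 − 0.000 + 0.549) = min(1, 1.549) = 1.000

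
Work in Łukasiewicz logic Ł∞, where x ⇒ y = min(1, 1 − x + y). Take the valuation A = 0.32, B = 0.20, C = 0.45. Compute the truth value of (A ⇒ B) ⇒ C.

A ⇒ B = min(1, 1 − 0.32 + 0.20) = min(1, 0.88) = 0.88
(A ⇒ B) ⇒ C = min(1, 1 − 0.88 + 0.45) = min(1, 0.57) = 0.57

0.57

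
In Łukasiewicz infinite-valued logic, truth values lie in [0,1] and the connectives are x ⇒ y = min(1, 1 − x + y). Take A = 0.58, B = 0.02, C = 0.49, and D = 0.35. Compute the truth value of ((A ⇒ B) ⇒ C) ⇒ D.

0.35

A ⇒ B = min(1, 1 − 0.58 + 0.02) = min(1, 0.44) = 0.44
(A ⇒ B) ⇒ C = min(1, 1 − 0.44 + 0.49) = min(1, 1.05) = 1.00
((A ⇒ B) ⇒ C) ⇒ D = min(1, 1 − 1.00 + 0.35) = min(1, 0.35) = 0.35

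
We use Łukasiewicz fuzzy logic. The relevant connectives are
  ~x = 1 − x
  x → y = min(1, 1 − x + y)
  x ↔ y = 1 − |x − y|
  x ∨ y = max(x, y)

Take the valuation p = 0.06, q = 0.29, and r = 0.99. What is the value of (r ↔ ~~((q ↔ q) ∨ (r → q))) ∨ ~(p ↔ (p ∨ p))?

q ↔ q = 1 − |0.29 − 0.29| = 1 − 0.00 = 1.00
r → q = min(1, 1 − 0.99 + 0.29) = min(1, 0.30) = 0.30
(q ↔ q) ∨ (r → q) = max(1.00, 0.30) = 1.00
~((q ↔ q) ∨ (r → q)) = 1 − 1.00 = 0.00
~~((q ↔ q) ∨ (r → q)) = 1 − 0.00 = 1.00
r ↔ ~~((q ↔ q) ∨ (r → q)) = 1 − |0.99 − 1.00| = 1 − 0.01 = 0.99
p ∨ p = max(0.06, 0.06) = 0.06
p ↔ (p ∨ p) = 1 − |0.06 − 0.06| = 1 − 0.00 = 1.00
~(p ↔ (p ∨ p)) = 1 − 1.00 = 0.00
(r ↔ ~~((q ↔ q) ∨ (r → q))) ∨ ~(p ↔ (p ∨ p)) = max(0.99, 0.00) = 0.99

0.99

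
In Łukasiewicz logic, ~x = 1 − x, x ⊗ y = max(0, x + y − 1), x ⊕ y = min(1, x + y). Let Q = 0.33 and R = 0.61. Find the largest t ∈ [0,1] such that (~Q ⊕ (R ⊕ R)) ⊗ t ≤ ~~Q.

~Q = 1 − 0.33 = 0.67
R ⊕ R = min(1, 0.61 + 0.61) = min(1, 1.22) = 1.00
~Q ⊕ (R ⊕ R) = min(1, 0.67 + 1.00) = min(1, 1.67) = 1.00
So the left factor is ~Q ⊕ (R ⊕ R) = 1.00.
~~Q = 1 − 0.67 = 0.33
So the right-hand bound is ~~Q = 0.33.
The residuum of the Łukasiewicz t-norm gives the supremum: min(1, 1 − 1.00 + 0.33).
1 − 1.00 + 0.33 = 0.33, so t = min(1, 0.33) = 0.33.
Check: 1.00 ⊗ 0.33 = max(0, 0.33) = 0.33 ≤ 0.33.

0.33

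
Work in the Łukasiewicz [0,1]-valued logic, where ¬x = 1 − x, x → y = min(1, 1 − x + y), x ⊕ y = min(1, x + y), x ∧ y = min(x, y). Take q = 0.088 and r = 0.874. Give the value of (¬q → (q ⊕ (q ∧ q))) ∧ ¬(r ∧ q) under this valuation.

¬q = 1 − 0.088 = 0.912
q ∧ q = min(0.088, 0.088) = 0.088
q ⊕ (q ∧ q) = min(1, 0.088 + 0.088) = min(1, 0.176) = 0.176
¬q → (q ⊕ (q ∧ q)) = min(1, 1 − 0.912 + 0.176) = min(1, 0.264) = 0.264
r ∧ q = min(0.874, 0.088) = 0.088
¬(r ∧ q) = 1 − 0.088 = 0.912
(¬q → (q ⊕ (q ∧ q))) ∧ ¬(r ∧ q) = min(0.264, 0.912) = 0.264

0.264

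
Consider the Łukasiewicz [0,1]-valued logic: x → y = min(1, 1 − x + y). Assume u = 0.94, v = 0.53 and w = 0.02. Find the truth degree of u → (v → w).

v → w = min(1, 1 − 0.53 + 0.02) = min(1, 0.49) = 0.49
u → (v → w) = min(1, 1 − 0.94 + 0.49) = min(1, 0.55) = 0.55

0.55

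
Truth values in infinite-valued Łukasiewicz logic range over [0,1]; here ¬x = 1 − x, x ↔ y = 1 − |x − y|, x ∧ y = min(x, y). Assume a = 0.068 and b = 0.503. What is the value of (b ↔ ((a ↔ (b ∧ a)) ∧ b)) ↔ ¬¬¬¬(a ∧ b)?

0.068

b ∧ a = min(0.503, 0.068) = 0.068
a ↔ (b ∧ a) = 1 − |0.068 − 0.068| = 1 − 0.000 = 1.000
(a ↔ (b ∧ a)) ∧ b = min(1.000, 0.503) = 0.503
b ↔ ((a ↔ (b ∧ a)) ∧ b) = 1 − |0.503 − 0.503| = 1 − 0.000 = 1.000
a ∧ b = min(0.068, 0.503) = 0.068
¬(a ∧ b) = 1 − 0.068 = 0.932
¬¬(a ∧ b) = 1 − 0.932 = 0.068
¬¬¬(a ∧ b) = 1 − 0.068 = 0.932
¬¬¬¬(a ∧ b) = 1 − 0.932 = 0.068
(b ↔ ((a ↔ (b ∧ a)) ∧ b)) ↔ ¬¬¬¬(a ∧ b) = 1 − |1.000 − 0.068| = 1 − 0.932 = 0.068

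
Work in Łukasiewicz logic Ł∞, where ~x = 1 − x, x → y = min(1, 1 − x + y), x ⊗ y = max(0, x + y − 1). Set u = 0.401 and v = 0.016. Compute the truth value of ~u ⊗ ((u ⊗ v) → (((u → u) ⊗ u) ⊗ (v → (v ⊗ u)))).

~u = 1 − 0.401 = 0.599
u ⊗ v = max(0, 0.401 + 0.016 − 1) = max(0, -0.583) = 0.000
u → u = min(1, 1 − 0.401 + 0.401) = min(1, 1.000) = 1.000
(u → u) ⊗ u = max(0, 1.000 + 0.401 − 1) = max(0, 0.401) = 0.401
v ⊗ u = max(0, 0.016 + 0.401 − 1) = max(0, -0.583) = 0.000
v → (v ⊗ u) = min(1, 1 − 0.016 + 0.000) = min(1, 0.984) = 0.984
((u → u) ⊗ u) ⊗ (v → (v ⊗ u)) = max(0, 0.401 + 0.984 − 1) = max(0, 0.385) = 0.385
(u ⊗ v) → (((u → u) ⊗ u) ⊗ (v → (v ⊗ u))) = min(1, 1 − 0.000 + 0.385) = min(1, 1.385) = 1.000
~u ⊗ ((u ⊗ v) → (((u → u) ⊗ u) ⊗ (v → (v ⊗ u)))) = max(0, 0.599 + 1.000 − 1) = max(0, 0.599) = 0.599

0.599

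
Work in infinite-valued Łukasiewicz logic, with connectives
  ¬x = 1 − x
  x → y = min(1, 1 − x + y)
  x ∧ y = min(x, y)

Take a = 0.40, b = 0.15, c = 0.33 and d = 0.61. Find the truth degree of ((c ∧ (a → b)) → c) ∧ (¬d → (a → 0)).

a → b = min(1, 1 − 0.40 + 0.15) = min(1, 0.75) = 0.75
c ∧ (a → b) = min(0.33, 0.75) = 0.33
(c ∧ (a → b)) → c = min(1, 1 − 0.33 + 0.33) = min(1, 1.00) = 1.00
¬d = 1 − 0.61 = 0.39
a → 0 = min(1, 1 − 0.40 + 0.00) = min(1, 0.60) = 0.60
¬d → (a → 0) = min(1, 1 − 0.39 + 0.60) = min(1, 1.21) = 1.00
((c ∧ (a → b)) → c) ∧ (¬d → (a → 0)) = min(1.00, 1.00) = 1.00

1.00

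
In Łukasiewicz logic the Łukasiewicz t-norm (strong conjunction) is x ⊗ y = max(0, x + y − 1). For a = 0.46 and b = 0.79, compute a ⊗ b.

0.25

a ⊗ b = max(0, 0.46 + 0.79 − 1) = max(0, 0.25) = 0.25
For comparison, the Gödel (minimum) t-norm min(x, y) would give 0.46.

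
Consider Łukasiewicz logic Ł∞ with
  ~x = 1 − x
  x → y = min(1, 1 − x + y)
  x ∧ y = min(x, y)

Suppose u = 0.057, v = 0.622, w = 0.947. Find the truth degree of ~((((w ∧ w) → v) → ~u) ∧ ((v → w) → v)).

w ∧ w = min(0.947, 0.947) = 0.947
(w ∧ w) → v = min(1, 1 − 0.947 + 0.622) = min(1, 0.675) = 0.675
~u = 1 − 0.057 = 0.943
((w ∧ w) → v) → ~u = min(1, 1 − 0.675 + 0.943) = min(1, 1.268) = 1.000
v → w = min(1, 1 − 0.622 + 0.947) = min(1, 1.325) = 1.000
(v → w) → v = min(1, 1 − 1.000 + 0.622) = min(1, 0.622) = 0.622
(((w ∧ w) → v) → ~u) ∧ ((v → w) → v) = min(1.000, 0.622) = 0.622
~((((w ∧ w) → v) → ~u) ∧ ((v → w) → v)) = 1 − 0.622 = 0.378

0.378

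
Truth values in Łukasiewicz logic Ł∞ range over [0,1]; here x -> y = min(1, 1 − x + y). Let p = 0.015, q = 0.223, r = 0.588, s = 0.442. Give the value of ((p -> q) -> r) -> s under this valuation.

p -> q = min(1, 1 − 0.015 + 0.223) = min(1, 1.208) = 1.000
(p -> q) -> r = min(1, 1 − 1.000 + 0.588) = min(1, 0.588) = 0.588
((p -> q) -> r) -> s = min(1, 1 − 0.588 + 0.442) = min(1, 0.854) = 0.854

0.854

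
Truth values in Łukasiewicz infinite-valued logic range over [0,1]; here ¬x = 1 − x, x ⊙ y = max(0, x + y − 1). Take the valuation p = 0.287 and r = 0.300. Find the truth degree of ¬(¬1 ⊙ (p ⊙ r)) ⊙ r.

0.300

¬1 = 1 − 1.000 = 0.000
p ⊙ r = max(0, 0.287 + 0.300 − 1) = max(0, -0.413) = 0.000
¬1 ⊙ (p ⊙ r) = max(0, 0.000 + 0.000 − 1) = max(0, -1.000) = 0.000
¬(¬1 ⊙ (p ⊙ r)) = 1 − 0.000 = 1.000
¬(¬1 ⊙ (p ⊙ r)) ⊙ r = max(0, 1.000 + 0.300 − 1) = max(0, 0.300) = 0.300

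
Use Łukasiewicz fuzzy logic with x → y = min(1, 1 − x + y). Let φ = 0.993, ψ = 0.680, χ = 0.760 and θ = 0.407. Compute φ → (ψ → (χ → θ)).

0.974

χ → θ = min(1, 1 − 0.760 + 0.407) = min(1, 0.647) = 0.647
ψ → (χ → θ) = min(1, 1 − 0.680 + 0.647) = min(1, 0.967) = 0.967
φ → (ψ → (χ → θ)) = min(1, 1 − 0.993 + 0.967) = min(1, 0.974) = 0.974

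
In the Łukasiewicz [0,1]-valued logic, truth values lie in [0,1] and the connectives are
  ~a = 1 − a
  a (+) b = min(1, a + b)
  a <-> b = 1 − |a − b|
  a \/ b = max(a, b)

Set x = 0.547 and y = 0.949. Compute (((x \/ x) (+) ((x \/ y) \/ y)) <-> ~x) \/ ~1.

x \/ x = max(0.547, 0.547) = 0.547
x \/ y = max(0.547, 0.949) = 0.949
(x \/ y) \/ y = max(0.949, 0.949) = 0.949
(x \/ x) (+) ((x \/ y) \/ y) = min(1, 0.547 + 0.949) = min(1, 1.496) = 1.000
~x = 1 − 0.547 = 0.453
((x \/ x) (+) ((x \/ y) \/ y)) <-> ~x = 1 − |1.000 − 0.453| = 1 − 0.547 = 0.453
~1 = 1 − 1.000 = 0.000
(((x \/ x) (+) ((x \/ y) \/ y)) <-> ~x) \/ ~1 = max(0.453, 0.000) = 0.453

0.453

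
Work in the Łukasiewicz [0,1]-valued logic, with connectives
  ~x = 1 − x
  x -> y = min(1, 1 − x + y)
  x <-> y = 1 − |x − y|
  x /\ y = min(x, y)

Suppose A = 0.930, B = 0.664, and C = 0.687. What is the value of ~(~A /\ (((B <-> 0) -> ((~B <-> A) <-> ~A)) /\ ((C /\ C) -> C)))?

0.930

~A = 1 − 0.930 = 0.070
B <-> 0 = 1 − |0.664 − 0.000| = 1 − 0.664 = 0.336
~B = 1 − 0.664 = 0.336
~B <-> A = 1 − |0.336 − 0.930| = 1 − 0.594 = 0.406
(~B <-> A) <-> ~A = 1 − |0.406 − 0.070| = 1 − 0.336 = 0.664
(B <-> 0) -> ((~B <-> A) <-> ~A) = min(1, 1 − 0.336 + 0.664) = min(1, 1.328) = 1.000
C /\ C = min(0.687, 0.687) = 0.687
(C /\ C) -> C = min(1, 1 − 0.687 + 0.687) = min(1, 1.000) = 1.000
((B <-> 0) -> ((~B <-> A) <-> ~A)) /\ ((C /\ C) -> C) = min(1.000, 1.000) = 1.000
~A /\ (((B <-> 0) -> ((~B <-> A) <-> ~A)) /\ ((C /\ C) -> C)) = min(0.070, 1.000) = 0.070
~(~A /\ (((B <-> 0) -> ((~B <-> A) <-> ~A)) /\ ((C /\ C) -> C))) = 1 − 0.070 = 0.930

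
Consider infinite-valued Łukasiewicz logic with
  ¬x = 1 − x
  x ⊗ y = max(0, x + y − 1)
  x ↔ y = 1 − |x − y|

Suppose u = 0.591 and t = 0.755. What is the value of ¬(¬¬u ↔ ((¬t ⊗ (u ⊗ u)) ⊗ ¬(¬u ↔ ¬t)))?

¬u = 1 − 0.591 = 0.409
¬¬u = 1 − 0.409 = 0.591
¬t = 1 − 0.755 = 0.245
u ⊗ u = max(0, 0.591 + 0.591 − 1) = max(0, 0.182) = 0.182
¬t ⊗ (u ⊗ u) = max(0, 0.245 + 0.182 − 1) = max(0, -0.573) = 0.000
¬u ↔ ¬t = 1 − |0.409 − 0.245| = 1 − 0.164 = 0.836
¬(¬u ↔ ¬t) = 1 − 0.836 = 0.164
(¬t ⊗ (u ⊗ u)) ⊗ ¬(¬u ↔ ¬t) = max(0, 0.000 + 0.164 − 1) = max(0, -0.836) = 0.000
¬¬u ↔ ((¬t ⊗ (u ⊗ u)) ⊗ ¬(¬u ↔ ¬t)) = 1 − |0.591 − 0.000| = 1 − 0.591 = 0.409
¬(¬¬u ↔ ((¬t ⊗ (u ⊗ u)) ⊗ ¬(¬u ↔ ¬t))) = 1 − 0.409 = 0.591

0.591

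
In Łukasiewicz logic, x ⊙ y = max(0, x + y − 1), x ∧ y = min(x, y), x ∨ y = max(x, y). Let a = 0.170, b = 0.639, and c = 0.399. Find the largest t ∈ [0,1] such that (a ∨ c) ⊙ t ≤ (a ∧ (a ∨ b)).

a ∨ c = max(0.170, 0.399) = 0.399
So the left factor is a ∨ c = 0.399.
a ∨ b = max(0.170, 0.639) = 0.639
a ∧ (a ∨ b) = min(0.170, 0.639) = 0.170
So the right-hand bound is a ∧ (a ∨ b) = 0.170.
The residuum of the Łukasiewicz t-norm gives the supremum: min(1, 1 − 0.399 + 0.170).
1 − 0.399 + 0.170 = 0.771, so t = min(1, 0.771) = 0.771.
Check: 0.399 ⊙ 0.771 = max(0, 0.170) = 0.170 ≤ 0.170.

0.771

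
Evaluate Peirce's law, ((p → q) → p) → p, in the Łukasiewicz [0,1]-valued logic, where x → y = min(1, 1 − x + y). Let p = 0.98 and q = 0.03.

0.98

p → q = min(1, 1 − 0.98 + 0.03) = min(1, 0.05) = 0.05
(p → q) → p = min(1, 1 − 0.05 + 0.98) = min(1, 1.93) = 1.00
((p → q) → p) → p = min(1, 1 − 1.00 + 0.98) = min(1, 0.98) = 0.98
(The value 0.98 < 1 shows this instance is not satisfied; not a Ł∞-tautology in general.)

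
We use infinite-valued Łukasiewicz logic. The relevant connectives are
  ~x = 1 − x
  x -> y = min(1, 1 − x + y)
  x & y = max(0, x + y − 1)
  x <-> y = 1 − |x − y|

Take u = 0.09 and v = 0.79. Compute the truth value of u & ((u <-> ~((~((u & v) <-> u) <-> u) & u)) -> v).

u & v = max(0, 0.09 + 0.79 − 1) = max(0, -0.12) = 0.00
(u & v) <-> u = 1 − |0.00 − 0.09| = 1 − 0.09 = 0.91
~((u & v) <-> u) = 1 − 0.91 = 0.09
~((u & v) <-> u) <-> u = 1 − |0.09 − 0.09| = 1 − 0.00 = 1.00
(~((u & v) <-> u) <-> u) & u = max(0, 1.00 + 0.09 − 1) = max(0, 0.09) = 0.09
~((~((u & v) <-> u) <-> u) & u) = 1 − 0.09 = 0.91
u <-> ~((~((u & v) <-> u) <-> u) & u) = 1 − |0.09 − 0.91| = 1 − 0.82 = 0.18
(u <-> ~((~((u & v) <-> u) <-> u) & u)) -> v = min(1, 1 − 0.18 + 0.79) = min(1, 1.61) = 1.00
u & ((u <-> ~((~((u & v) <-> u) <-> u) & u)) -> v) = max(0, 0.09 + 1.00 − 1) = max(0, 0.09) = 0.09

0.09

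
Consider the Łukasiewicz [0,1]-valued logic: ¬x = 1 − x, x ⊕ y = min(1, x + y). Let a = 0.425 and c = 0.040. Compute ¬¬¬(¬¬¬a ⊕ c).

¬a = 1 − 0.425 = 0.575
¬¬a = 1 − 0.575 = 0.425
¬¬¬a = 1 − 0.425 = 0.575
¬¬¬a ⊕ c = min(1, 0.575 + 0.040) = min(1, 0.615) = 0.615
¬(¬¬¬a ⊕ c) = 1 − 0.615 = 0.385
¬¬(¬¬¬a ⊕ c) = 1 − 0.385 = 0.615
¬¬¬(¬¬¬a ⊕ c) = 1 − 0.615 = 0.385

0.385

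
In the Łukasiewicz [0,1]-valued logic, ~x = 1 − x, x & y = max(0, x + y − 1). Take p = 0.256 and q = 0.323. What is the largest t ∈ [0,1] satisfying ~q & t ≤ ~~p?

~q = 1 − 0.323 = 0.677
So the left factor is ~q = 0.677.
~p = 1 − 0.256 = 0.744
~~p = 1 − 0.744 = 0.256
So the right-hand bound is ~~p = 0.256.
The residuum of the Łukasiewicz t-norm gives the supremum: min(1, 1 − 0.677 + 0.256).
1 − 0.677 + 0.256 = 0.579, so t = min(1, 0.579) = 0.579.
Check: 0.677 & 0.579 = max(0, 0.256) = 0.256 ≤ 0.256.

0.579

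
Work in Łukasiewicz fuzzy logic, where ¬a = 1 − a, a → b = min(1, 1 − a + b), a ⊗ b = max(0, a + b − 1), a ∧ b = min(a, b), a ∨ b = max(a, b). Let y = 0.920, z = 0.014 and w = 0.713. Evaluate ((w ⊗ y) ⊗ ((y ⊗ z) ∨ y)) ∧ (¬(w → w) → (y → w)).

0.553

w ⊗ y = max(0, 0.713 + 0.920 − 1) = max(0, 0.633) = 0.633
y ⊗ z = max(0, 0.920 + 0.014 − 1) = max(0, -0.066) = 0.000
(y ⊗ z) ∨ y = max(0.000, 0.920) = 0.920
(w ⊗ y) ⊗ ((y ⊗ z) ∨ y) = max(0, 0.633 + 0.920 − 1) = max(0, 0.553) = 0.553
w → w = min(1, 1 − 0.713 + 0.713) = min(1, 1.000) = 1.000
¬(w → w) = 1 − 1.000 = 0.000
y → w = min(1, 1 − 0.920 + 0.713) = min(1, 0.793) = 0.793
¬(w → w) → (y → w) = min(1, 1 − 0.000 + 0.793) = min(1, 1.793) = 1.000
((w ⊗ y) ⊗ ((y ⊗ z) ∨ y)) ∧ (¬(w → w) → (y → w)) = min(0.553, 1.000) = 0.553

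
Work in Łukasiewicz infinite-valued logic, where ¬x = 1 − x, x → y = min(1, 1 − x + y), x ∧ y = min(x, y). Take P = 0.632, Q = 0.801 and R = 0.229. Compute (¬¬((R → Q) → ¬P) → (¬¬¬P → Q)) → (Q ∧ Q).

R → Q = min(1, 1 − 0.229 + 0.801) = min(1, 1.572) = 1.000
¬P = 1 − 0.632 = 0.368
(R → Q) → ¬P = min(1, 1 − 1.000 + 0.368) = min(1, 0.368) = 0.368
¬((R → Q) → ¬P) = 1 − 0.368 = 0.632
¬¬((R → Q) → ¬P) = 1 − 0.632 = 0.368
¬¬P = 1 − 0.368 = 0.632
¬¬¬P = 1 − 0.632 = 0.368
¬¬¬P → Q = min(1, 1 − 0.368 + 0.801) = min(1, 1.433) = 1.000
¬¬((R → Q) → ¬P) → (¬¬¬P → Q) = min(1, 1 − 0.368 + 1.000) = min(1, 1.632) = 1.000
Q ∧ Q = min(0.801, 0.801) = 0.801
(¬¬((R → Q) → ¬P) → (¬¬¬P → Q)) → (Q ∧ Q) = min(1, 1 − 1.000 + 0.801) = min(1, 0.801) = 0.801

0.801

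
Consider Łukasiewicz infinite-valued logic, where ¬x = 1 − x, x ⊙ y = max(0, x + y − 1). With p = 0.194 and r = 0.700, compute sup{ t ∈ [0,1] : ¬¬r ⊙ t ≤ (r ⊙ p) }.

¬r = 1 − 0.700 = 0.300
¬¬r = 1 − 0.300 = 0.700
So the left factor is ¬¬r = 0.700.
r ⊙ p = max(0, 0.700 + 0.194 − 1) = max(0, -0.106) = 0.000
So the right-hand bound is r ⊙ p = 0.000.
The residuum of the Łukasiewicz t-norm gives the supremum: min(1, 1 − 0.700 + 0.000).
1 − 0.700 + 0.000 = 0.300, so t = min(1, 0.300) = 0.300.
Check: 0.700 ⊙ 0.300 = max(0, 0.000) = 0.000 ≤ 0.000.

0.300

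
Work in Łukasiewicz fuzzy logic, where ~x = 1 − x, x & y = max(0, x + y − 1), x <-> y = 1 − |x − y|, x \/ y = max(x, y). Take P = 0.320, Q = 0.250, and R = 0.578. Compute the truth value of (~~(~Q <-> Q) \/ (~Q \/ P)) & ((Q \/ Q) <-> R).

~Q = 1 − 0.250 = 0.750
~Q <-> Q = 1 − |0.750 − 0.250| = 1 − 0.500 = 0.500
~(~Q <-> Q) = 1 − 0.500 = 0.500
~~(~Q <-> Q) = 1 − 0.500 = 0.500
~Q \/ P = max(0.750, 0.320) = 0.750
~~(~Q <-> Q) \/ (~Q \/ P) = max(0.500, 0.750) = 0.750
Q \/ Q = max(0.250, 0.250) = 0.250
(Q \/ Q) <-> R = 1 − |0.250 − 0.578| = 1 − 0.328 = 0.672
(~~(~Q <-> Q) \/ (~Q \/ P)) & ((Q \/ Q) <-> R) = max(0, 0.750 + 0.672 − 1) = max(0, 0.422) = 0.422

0.422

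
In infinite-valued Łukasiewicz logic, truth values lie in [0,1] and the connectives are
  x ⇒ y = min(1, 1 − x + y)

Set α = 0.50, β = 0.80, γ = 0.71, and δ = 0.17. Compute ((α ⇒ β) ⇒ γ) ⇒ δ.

α ⇒ β = min(1, 1 − 0.50 + 0.80) = min(1, 1.30) = 1.00
(α ⇒ β) ⇒ γ = min(1, 1 − 1.00 + 0.71) = min(1, 0.71) = 0.71
((α ⇒ β) ⇒ γ) ⇒ δ = min(1, 1 − 0.71 + 0.17) = min(1, 0.46) = 0.46

0.46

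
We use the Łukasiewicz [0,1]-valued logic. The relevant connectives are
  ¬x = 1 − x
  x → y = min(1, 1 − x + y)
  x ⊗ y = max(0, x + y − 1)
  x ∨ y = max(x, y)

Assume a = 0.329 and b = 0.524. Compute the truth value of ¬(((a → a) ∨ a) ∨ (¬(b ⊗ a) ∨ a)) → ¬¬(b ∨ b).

a → a = min(1, 1 − 0.329 + 0.329) = min(1, 1.000) = 1.000
(a → a) ∨ a = max(1.000, 0.329) = 1.000
b ⊗ a = max(0, 0.524 + 0.329 − 1) = max(0, -0.147) = 0.000
¬(b ⊗ a) = 1 − 0.000 = 1.000
¬(b ⊗ a) ∨ a = max(1.000, 0.329) = 1.000
((a → a) ∨ a) ∨ (¬(b ⊗ a) ∨ a) = max(1.000, 1.000) = 1.000
¬(((a → a) ∨ a) ∨ (¬(b ⊗ a) ∨ a)) = 1 − 1.000 = 0.000
b ∨ b = max(0.524, 0.524) = 0.524
¬(b ∨ b) = 1 − 0.524 = 0.476
¬¬(b ∨ b) = 1 − 0.476 = 0.524
¬(((a → a) ∨ a) ∨ (¬(b ⊗ a) ∨ a)) → ¬¬(b ∨ b) = min(1, 1 − 0.000 + 0.524) = min(1, 1.524) = 1.000

1.000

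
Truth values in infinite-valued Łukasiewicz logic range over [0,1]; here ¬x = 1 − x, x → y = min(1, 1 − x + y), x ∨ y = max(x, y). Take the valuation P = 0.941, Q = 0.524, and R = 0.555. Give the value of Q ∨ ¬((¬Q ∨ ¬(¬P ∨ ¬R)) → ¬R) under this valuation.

¬Q = 1 − 0.524 = 0.476
¬P = 1 − 0.941 = 0.059
¬R = 1 − 0.555 = 0.445
¬P ∨ ¬R = max(0.059, 0.445) = 0.445
¬(¬P ∨ ¬R) = 1 − 0.445 = 0.555
¬Q ∨ ¬(¬P ∨ ¬R) = max(0.476, 0.555) = 0.555
(¬Q ∨ ¬(¬P ∨ ¬R)) → ¬R = min(1, 1 − 0.555 + 0.445) = min(1, 0.890) = 0.890
¬((¬Q ∨ ¬(¬P ∨ ¬R)) → ¬R) = 1 − 0.890 = 0.110
Q ∨ ¬((¬Q ∨ ¬(¬P ∨ ¬R)) → ¬R) = max(0.524, 0.110) = 0.524

0.524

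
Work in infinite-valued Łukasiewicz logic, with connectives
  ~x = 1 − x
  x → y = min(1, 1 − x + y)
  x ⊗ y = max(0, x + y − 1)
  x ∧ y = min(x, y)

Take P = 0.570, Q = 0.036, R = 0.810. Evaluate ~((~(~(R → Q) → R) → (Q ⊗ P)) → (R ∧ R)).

0.190

R → Q = min(1, 1 − 0.810 + 0.036) = min(1, 0.226) = 0.226
~(R → Q) = 1 − 0.226 = 0.774
~(R → Q) → R = min(1, 1 − 0.774 + 0.810) = min(1, 1.036) = 1.000
~(~(R → Q) → R) = 1 − 1.000 = 0.000
Q ⊗ P = max(0, 0.036 + 0.570 − 1) = max(0, -0.394) = 0.000
~(~(R → Q) → R) → (Q ⊗ P) = min(1, 1 − 0.000 + 0.000) = min(1, 1.000) = 1.000
R ∧ R = min(0.810, 0.810) = 0.810
(~(~(R → Q) → R) → (Q ⊗ P)) → (R ∧ R) = min(1, 1 − 1.000 + 0.810) = min(1, 0.810) = 0.810
~((~(~(R → Q) → R) → (Q ⊗ P)) → (R ∧ R)) = 1 − 0.810 = 0.190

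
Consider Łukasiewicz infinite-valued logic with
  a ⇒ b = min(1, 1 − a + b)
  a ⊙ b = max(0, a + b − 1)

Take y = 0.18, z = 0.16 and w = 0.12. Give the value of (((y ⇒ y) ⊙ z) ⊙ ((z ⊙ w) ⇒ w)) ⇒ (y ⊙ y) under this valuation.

y ⇒ y = min(1, 1 − 0.18 + 0.18) = min(1, 1.00) = 1.00
(y ⇒ y) ⊙ z = max(0, 1.00 + 0.16 − 1) = max(0, 0.16) = 0.16
z ⊙ w = max(0, 0.16 + 0.12 − 1) = max(0, -0.72) = 0.00
(z ⊙ w) ⇒ w = min(1, 1 − 0.00 + 0.12) = min(1, 1.12) = 1.00
((y ⇒ y) ⊙ z) ⊙ ((z ⊙ w) ⇒ w) = max(0, 0.16 + 1.00 − 1) = max(0, 0.16) = 0.16
y ⊙ y = max(0, 0.18 + 0.18 − 1) = max(0, -0.64) = 0.00
(((y ⇒ y) ⊙ z) ⊙ ((z ⊙ w) ⇒ w)) ⇒ (y ⊙ y) = min(1, 1 − 0.16 + 0.00) = min(1, 0.84) = 0.84

0.84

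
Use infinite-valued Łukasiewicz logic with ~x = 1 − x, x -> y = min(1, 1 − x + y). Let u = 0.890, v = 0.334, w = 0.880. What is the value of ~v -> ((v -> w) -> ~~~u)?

~v = 1 − 0.334 = 0.666
v -> w = min(1, 1 − 0.334 + 0.880) = min(1, 1.546) = 1.000
~u = 1 − 0.890 = 0.110
~~u = 1 − 0.110 = 0.890
~~~u = 1 − 0.890 = 0.110
(v -> w) -> ~~~u = min(1, 1 − 1.000 + 0.110) = min(1, 0.110) = 0.110
~v -> ((v -> w) -> ~~~u) = min(1, 1 − 0.666 + 0.110) = min(1, 0.444) = 0.444

0.444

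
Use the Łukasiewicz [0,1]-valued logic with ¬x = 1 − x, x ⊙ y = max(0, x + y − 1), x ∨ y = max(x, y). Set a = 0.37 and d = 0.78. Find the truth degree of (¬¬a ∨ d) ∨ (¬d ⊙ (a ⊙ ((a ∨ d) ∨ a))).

0.78

¬a = 1 − 0.37 = 0.63
¬¬a = 1 − 0.63 = 0.37
¬¬a ∨ d = max(0.37, 0.78) = 0.78
¬d = 1 − 0.78 = 0.22
a ∨ d = max(0.37, 0.78) = 0.78
(a ∨ d) ∨ a = max(0.78, 0.37) = 0.78
a ⊙ ((a ∨ d) ∨ a) = max(0, 0.37 + 0.78 − 1) = max(0, 0.15) = 0.15
¬d ⊙ (a ⊙ ((a ∨ d) ∨ a)) = max(0, 0.22 + 0.15 − 1) = max(0, -0.63) = 0.00
(¬¬a ∨ d) ∨ (¬d ⊙ (a ⊙ ((a ∨ d) ∨ a))) = max(0.78, 0.00) = 0.78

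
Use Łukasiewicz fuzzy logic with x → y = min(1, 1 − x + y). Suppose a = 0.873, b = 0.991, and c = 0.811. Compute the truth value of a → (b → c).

b → c = min(1, 1 − 0.991 + 0.811) = min(1, 0.820) = 0.820
a → (b → c) = min(1, 1 − 0.873 + 0.820) = min(1, 0.947) = 0.947

0.947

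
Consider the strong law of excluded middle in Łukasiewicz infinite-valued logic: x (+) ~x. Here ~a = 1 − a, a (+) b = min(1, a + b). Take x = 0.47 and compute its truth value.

1.00

~x = 1 − 0.47 = 0.53
x (+) ~x = min(1, 0.47 + 0.53) = min(1, 1.00) = 1.00
(As expected: always 1 in Ł∞ since a ⊕ (1−a) = 1.)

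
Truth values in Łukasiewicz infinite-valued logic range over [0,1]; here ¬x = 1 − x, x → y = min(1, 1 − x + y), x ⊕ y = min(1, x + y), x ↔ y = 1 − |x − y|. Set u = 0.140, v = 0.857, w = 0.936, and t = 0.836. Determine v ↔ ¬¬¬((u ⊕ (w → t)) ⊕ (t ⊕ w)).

w → t = min(1, 1 − 0.936 + 0.836) = min(1, 0.900) = 0.900
u ⊕ (w → t) = min(1, 0.140 + 0.900) = min(1, 1.040) = 1.000
t ⊕ w = min(1, 0.836 + 0.936) = min(1, 1.772) = 1.000
(u ⊕ (w → t)) ⊕ (t ⊕ w) = min(1, 1.000 + 1.000) = min(1, 2.000) = 1.000
¬((u ⊕ (w → t)) ⊕ (t ⊕ w)) = 1 − 1.000 = 0.000
¬¬((u ⊕ (w → t)) ⊕ (t ⊕ w)) = 1 − 0.000 = 1.000
¬¬¬((u ⊕ (w → t)) ⊕ (t ⊕ w)) = 1 − 1.000 = 0.000
v ↔ ¬¬¬((u ⊕ (w → t)) ⊕ (t ⊕ w)) = 1 − |0.857 − 0.000| = 1 − 0.857 = 0.143

0.143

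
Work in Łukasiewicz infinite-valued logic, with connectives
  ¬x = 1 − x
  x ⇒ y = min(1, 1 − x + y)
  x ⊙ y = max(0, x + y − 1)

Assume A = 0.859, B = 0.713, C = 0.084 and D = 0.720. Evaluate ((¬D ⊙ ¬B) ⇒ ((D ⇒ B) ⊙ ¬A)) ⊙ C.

¬D = 1 − 0.720 = 0.280
¬B = 1 − 0.713 = 0.287
¬D ⊙ ¬B = max(0, 0.280 + 0.287 − 1) = max(0, -0.433) = 0.000
D ⇒ B = min(1, 1 − 0.720 + 0.713) = min(1, 0.993) = 0.993
¬A = 1 − 0.859 = 0.141
(D ⇒ B) ⊙ ¬A = max(0, 0.993 + 0.141 − 1) = max(0, 0.134) = 0.134
(¬D ⊙ ¬B) ⇒ ((D ⇒ B) ⊙ ¬A) = min(1, 1 − 0.000 + 0.134) = min(1, 1.134) = 1.000
((¬D ⊙ ¬B) ⇒ ((D ⇒ B) ⊙ ¬A)) ⊙ C = max(0, 1.000 + 0.084 − 1) = max(0, 0.084) = 0.084

0.084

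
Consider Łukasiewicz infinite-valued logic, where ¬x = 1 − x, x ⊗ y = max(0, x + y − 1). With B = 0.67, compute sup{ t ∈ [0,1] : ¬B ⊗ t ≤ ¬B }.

¬B = 1 − 0.67 = 0.33
So the left factor is ¬B = 0.33.
So the right-hand bound is ¬B = 0.33.
The residuum of the Łukasiewicz t-norm gives the supremum: min(1, 1 − 0.33 + 0.33).
1 − 0.33 + 0.33 = 1.00, so t = min(1, 1.00) = 1.00.
Check: 0.33 ⊗ 1.00 = max(0, 0.33) = 0.33 ≤ 0.33.

1.00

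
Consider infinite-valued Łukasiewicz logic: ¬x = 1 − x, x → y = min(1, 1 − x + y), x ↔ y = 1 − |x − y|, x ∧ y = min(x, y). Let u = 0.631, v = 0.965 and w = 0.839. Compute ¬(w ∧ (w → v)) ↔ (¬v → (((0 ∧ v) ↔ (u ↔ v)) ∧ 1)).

w → v = min(1, 1 − 0.839 + 0.965) = min(1, 1.126) = 1.000
w ∧ (w → v) = min(0.839, 1.000) = 0.839
¬(w ∧ (w → v)) = 1 − 0.839 = 0.161
¬v = 1 − 0.965 = 0.035
0 ∧ v = min(0.000, 0.965) = 0.000
u ↔ v = 1 − |0.631 − 0.965| = 1 − 0.334 = 0.666
(0 ∧ v) ↔ (u ↔ v) = 1 − |0.000 − 0.666| = 1 − 0.666 = 0.334
((0 ∧ v) ↔ (u ↔ v)) ∧ 1 = min(0.334, 1.000) = 0.334
¬v → (((0 ∧ v) ↔ (u ↔ v)) ∧ 1) = min(1, 1 − 0.035 + 0.334) = min(1, 1.299) = 1.000
¬(w ∧ (w → v)) ↔ (¬v → (((0 ∧ v) ↔ (u ↔ v)) ∧ 1)) = 1 − |0.161 − 1.000| = 1 − 0.839 = 0.161

0.161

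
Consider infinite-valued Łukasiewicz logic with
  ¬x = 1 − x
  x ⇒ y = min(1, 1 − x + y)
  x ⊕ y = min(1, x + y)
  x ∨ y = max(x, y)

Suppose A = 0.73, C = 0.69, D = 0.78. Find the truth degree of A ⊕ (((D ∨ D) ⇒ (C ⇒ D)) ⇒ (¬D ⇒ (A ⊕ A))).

D ∨ D = max(0.78, 0.78) = 0.78
C ⇒ D = min(1, 1 − 0.69 + 0.78) = min(1, 1.09) = 1.00
(D ∨ D) ⇒ (C ⇒ D) = min(1, 1 − 0.78 + 1.00) = min(1, 1.22) = 1.00
¬D = 1 − 0.78 = 0.22
A ⊕ A = min(1, 0.73 + 0.73) = min(1, 1.46) = 1.00
¬D ⇒ (A ⊕ A) = min(1, 1 − 0.22 + 1.00) = min(1, 1.78) = 1.00
((D ∨ D) ⇒ (C ⇒ D)) ⇒ (¬D ⇒ (A ⊕ A)) = min(1, 1 − 1.00 + 1.00) = min(1, 1.00) = 1.00
A ⊕ (((D ∨ D) ⇒ (C ⇒ D)) ⇒ (¬D ⇒ (A ⊕ A))) = min(1, 0.73 + 1.00) = min(1, 1.73) = 1.00

1.00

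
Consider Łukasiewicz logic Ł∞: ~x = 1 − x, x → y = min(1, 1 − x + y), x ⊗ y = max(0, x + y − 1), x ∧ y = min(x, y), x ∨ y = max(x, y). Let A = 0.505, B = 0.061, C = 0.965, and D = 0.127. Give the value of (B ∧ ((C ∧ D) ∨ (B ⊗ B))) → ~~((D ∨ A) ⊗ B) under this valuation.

0.939

C ∧ D = min(0.965, 0.127) = 0.127
B ⊗ B = max(0, 0.061 + 0.061 − 1) = max(0, -0.878) = 0.000
(C ∧ D) ∨ (B ⊗ B) = max(0.127, 0.000) = 0.127
B ∧ ((C ∧ D) ∨ (B ⊗ B)) = min(0.061, 0.127) = 0.061
D ∨ A = max(0.127, 0.505) = 0.505
(D ∨ A) ⊗ B = max(0, 0.505 + 0.061 − 1) = max(0, -0.434) = 0.000
~((D ∨ A) ⊗ B) = 1 − 0.000 = 1.000
~~((D ∨ A) ⊗ B) = 1 − 1.000 = 0.000
(B ∧ ((C ∧ D) ∨ (B ⊗ B))) → ~~((D ∨ A) ⊗ B) = min(1, 1 − 0.061 + 0.000) = min(1, 0.939) = 0.939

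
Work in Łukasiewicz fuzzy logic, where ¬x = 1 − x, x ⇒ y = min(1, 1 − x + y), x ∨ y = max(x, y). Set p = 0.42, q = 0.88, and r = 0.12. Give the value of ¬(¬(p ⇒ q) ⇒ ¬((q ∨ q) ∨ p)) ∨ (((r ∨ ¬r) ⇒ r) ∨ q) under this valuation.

p ⇒ q = min(1, 1 − 0.42 + 0.88) = min(1, 1.46) = 1.00
¬(p ⇒ q) = 1 − 1.00 = 0.00
q ∨ q = max(0.88, 0.88) = 0.88
(q ∨ q) ∨ p = max(0.88, 0.42) = 0.88
¬((q ∨ q) ∨ p) = 1 − 0.88 = 0.12
¬(p ⇒ q) ⇒ ¬((q ∨ q) ∨ p) = min(1, 1 − 0.00 + 0.12) = min(1, 1.12) = 1.00
¬(¬(p ⇒ q) ⇒ ¬((q ∨ q) ∨ p)) = 1 − 1.00 = 0.00
¬r = 1 − 0.12 = 0.88
r ∨ ¬r = max(0.12, 0.88) = 0.88
(r ∨ ¬r) ⇒ r = min(1, 1 − 0.88 + 0.12) = min(1, 0.24) = 0.24
((r ∨ ¬r) ⇒ r) ∨ q = max(0.24, 0.88) = 0.88
¬(¬(p ⇒ q) ⇒ ¬((q ∨ q) ∨ p)) ∨ (((r ∨ ¬r) ⇒ r) ∨ q) = max(0.00, 0.88) = 0.88

0.88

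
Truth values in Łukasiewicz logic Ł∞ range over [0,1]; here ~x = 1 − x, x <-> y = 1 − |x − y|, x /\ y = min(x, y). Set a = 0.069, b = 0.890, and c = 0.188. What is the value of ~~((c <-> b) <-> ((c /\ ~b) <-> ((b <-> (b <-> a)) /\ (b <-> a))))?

0.367

c <-> b = 1 − |0.188 − 0.890| = 1 − 0.702 = 0.298
~b = 1 − 0.890 = 0.110
c /\ ~b = min(0.188, 0.110) = 0.110
b <-> a = 1 − |0.890 − 0.069| = 1 − 0.821 = 0.179
b <-> (b <-> a) = 1 − |0.890 − 0.179| = 1 − 0.711 = 0.289
(b <-> (b <-> a)) /\ (b <-> a) = min(0.289, 0.179) = 0.179
(c /\ ~b) <-> ((b <-> (b <-> a)) /\ (b <-> a)) = 1 − |0.110 − 0.179| = 1 − 0.069 = 0.931
(c <-> b) <-> ((c /\ ~b) <-> ((b <-> (b <-> a)) /\ (b <-> a))) = 1 − |0.298 − 0.931| = 1 − 0.633 = 0.367
~((c <-> b) <-> ((c /\ ~b) <-> ((b <-> (b <-> a)) /\ (b <-> a)))) = 1 − 0.367 = 0.633
~~((c <-> b) <-> ((c /\ ~b) <-> ((b <-> (b <-> a)) /\ (b <-> a)))) = 1 − 0.633 = 0.367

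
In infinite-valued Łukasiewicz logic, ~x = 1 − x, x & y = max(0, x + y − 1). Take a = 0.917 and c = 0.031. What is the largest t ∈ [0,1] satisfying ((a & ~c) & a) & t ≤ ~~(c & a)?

~c = 1 − 0.031 = 0.969
a & ~c = max(0, 0.917 + 0.969 − 1) = max(0, 0.886) = 0.886
(a & ~c) & a = max(0, 0.886 + 0.917 − 1) = max(0, 0.803) = 0.803
So the left factor is (a & ~c) & a = 0.803.
c & a = max(0, 0.031 + 0.917 − 1) = max(0, -0.052) = 0.000
~(c & a) = 1 − 0.000 = 1.000
~~(c & a) = 1 − 1.000 = 0.000
So the right-hand bound is ~~(c & a) = 0.000.
The residuum of the Łukasiewicz t-norm gives the supremum: min(1, 1 − 0.803 + 0.000).
1 − 0.803 + 0.000 = 0.197, so t = min(1, 0.197) = 0.197.
Check: 0.803 & 0.197 = max(0, 0.000) = 0.000 ≤ 0.000.

0.197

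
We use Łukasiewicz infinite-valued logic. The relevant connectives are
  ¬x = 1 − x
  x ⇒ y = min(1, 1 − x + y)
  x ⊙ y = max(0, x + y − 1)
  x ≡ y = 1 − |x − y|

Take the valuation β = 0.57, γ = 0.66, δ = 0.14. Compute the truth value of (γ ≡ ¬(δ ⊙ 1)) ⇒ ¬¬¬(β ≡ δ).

0.63

δ ⊙ 1 = max(0, 0.14 + 1.00 − 1) = max(0, 0.14) = 0.14
¬(δ ⊙ 1) = 1 − 0.14 = 0.86
γ ≡ ¬(δ ⊙ 1) = 1 − |0.66 − 0.86| = 1 − 0.20 = 0.80
β ≡ δ = 1 − |0.57 − 0.14| = 1 − 0.43 = 0.57
¬(β ≡ δ) = 1 − 0.57 = 0.43
¬¬(β ≡ δ) = 1 − 0.43 = 0.57
¬¬¬(β ≡ δ) = 1 − 0.57 = 0.43
(γ ≡ ¬(δ ⊙ 1)) ⇒ ¬¬¬(β ≡ δ) = min(1, 1 − 0.80 + 0.43) = min(1, 0.63) = 0.63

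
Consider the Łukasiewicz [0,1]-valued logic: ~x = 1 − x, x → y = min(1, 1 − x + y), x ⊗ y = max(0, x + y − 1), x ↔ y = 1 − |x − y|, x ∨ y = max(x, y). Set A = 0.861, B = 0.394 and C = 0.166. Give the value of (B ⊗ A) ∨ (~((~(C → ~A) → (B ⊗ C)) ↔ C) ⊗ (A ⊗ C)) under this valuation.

B ⊗ A = max(0, 0.394 + 0.861 − 1) = max(0, 0.255) = 0.255
~A = 1 − 0.861 = 0.139
C → ~A = min(1, 1 − 0.166 + 0.139) = min(1, 0.973) = 0.973
~(C → ~A) = 1 − 0.973 = 0.027
B ⊗ C = max(0, 0.394 + 0.166 − 1) = max(0, -0.440) = 0.000
~(C → ~A) → (B ⊗ C) = min(1, 1 − 0.027 + 0.000) = min(1, 0.973) = 0.973
(~(C → ~A) → (B ⊗ C)) ↔ C = 1 − |0.973 − 0.166| = 1 − 0.807 = 0.193
~((~(C → ~A) → (B ⊗ C)) ↔ C) = 1 − 0.193 = 0.807
A ⊗ C = max(0, 0.861 + 0.166 − 1) = max(0, 0.027) = 0.027
~((~(C → ~A) → (B ⊗ C)) ↔ C) ⊗ (A ⊗ C) = max(0, 0.807 + 0.027 − 1) = max(0, -0.166) = 0.000
(B ⊗ A) ∨ (~((~(C → ~A) → (B ⊗ C)) ↔ C) ⊗ (A ⊗ C)) = max(0.255, 0.000) = 0.255

0.255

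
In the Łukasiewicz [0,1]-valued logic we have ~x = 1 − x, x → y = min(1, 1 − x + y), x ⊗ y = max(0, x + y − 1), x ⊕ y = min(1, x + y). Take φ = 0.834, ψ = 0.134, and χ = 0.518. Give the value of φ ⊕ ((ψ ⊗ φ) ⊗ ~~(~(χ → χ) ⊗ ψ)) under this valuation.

0.834

ψ ⊗ φ = max(0, 0.134 + 0.834 − 1) = max(0, -0.032) = 0.000
χ → χ = min(1, 1 − 0.518 + 0.518) = min(1, 1.000) = 1.000
~(χ → χ) = 1 − 1.000 = 0.000
~(χ → χ) ⊗ ψ = max(0, 0.000 + 0.134 − 1) = max(0, -0.866) = 0.000
~(~(χ → χ) ⊗ ψ) = 1 − 0.000 = 1.000
~~(~(χ → χ) ⊗ ψ) = 1 − 1.000 = 0.000
(ψ ⊗ φ) ⊗ ~~(~(χ → χ) ⊗ ψ) = max(0, 0.000 + 0.000 − 1) = max(0, -1.000) = 0.000
φ ⊕ ((ψ ⊗ φ) ⊗ ~~(~(χ → χ) ⊗ ψ)) = min(1, 0.834 + 0.000) = min(1, 0.834) = 0.834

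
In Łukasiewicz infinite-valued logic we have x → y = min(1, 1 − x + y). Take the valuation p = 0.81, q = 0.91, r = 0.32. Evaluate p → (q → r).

q → r = min(1, 1 − 0.91 + 0.32) = min(1, 0.41) = 0.41
p → (q → r) = min(1, 1 − 0.81 + 0.41) = min(1, 0.60) = 0.60

0.60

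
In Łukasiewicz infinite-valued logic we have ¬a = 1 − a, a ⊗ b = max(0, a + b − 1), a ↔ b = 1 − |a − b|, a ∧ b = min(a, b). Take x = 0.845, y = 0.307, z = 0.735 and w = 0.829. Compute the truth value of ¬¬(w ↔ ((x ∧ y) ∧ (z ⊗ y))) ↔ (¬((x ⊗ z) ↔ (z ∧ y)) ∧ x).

x ∧ y = min(0.845, 0.307) = 0.307
z ⊗ y = max(0, 0.735 + 0.307 − 1) = max(0, 0.042) = 0.042
(x ∧ y) ∧ (z ⊗ y) = min(0.307, 0.042) = 0.042
w ↔ ((x ∧ y) ∧ (z ⊗ y)) = 1 − |0.829 − 0.042| = 1 − 0.787 = 0.213
¬(w ↔ ((x ∧ y) ∧ (z ⊗ y))) = 1 − 0.213 = 0.787
¬¬(w ↔ ((x ∧ y) ∧ (z ⊗ y))) = 1 − 0.787 = 0.213
x ⊗ z = max(0, 0.845 + 0.735 − 1) = max(0, 0.580) = 0.580
z ∧ y = min(0.735, 0.307) = 0.307
(x ⊗ z) ↔ (z ∧ y) = 1 − |0.580 − 0.307| = 1 − 0.273 = 0.727
¬((x ⊗ z) ↔ (z ∧ y)) = 1 − 0.727 = 0.273
¬((x ⊗ z) ↔ (z ∧ y)) ∧ x = min(0.273, 0.845) = 0.273
¬¬(w ↔ ((x ∧ y) ∧ (z ⊗ y))) ↔ (¬((x ⊗ z) ↔ (z ∧ y)) ∧ x) = 1 − |0.213 − 0.273| = 1 − 0.060 = 0.940

0.940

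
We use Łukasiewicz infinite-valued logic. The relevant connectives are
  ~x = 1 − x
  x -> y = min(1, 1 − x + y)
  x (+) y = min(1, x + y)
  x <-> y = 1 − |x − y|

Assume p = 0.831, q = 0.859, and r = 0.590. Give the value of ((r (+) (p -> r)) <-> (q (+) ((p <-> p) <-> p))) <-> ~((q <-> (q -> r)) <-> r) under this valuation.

p -> r = min(1, 1 − 0.831 + 0.590) = min(1, 0.759) = 0.759
r (+) (p -> r) = min(1, 0.590 + 0.759) = min(1, 1.349) = 1.000
p <-> p = 1 − |0.831 − 0.831| = 1 − 0.000 = 1.000
(p <-> p) <-> p = 1 − |1.000 − 0.831| = 1 − 0.169 = 0.831
q (+) ((p <-> p) <-> p) = min(1, 0.859 + 0.831) = min(1, 1.690) = 1.000
(r (+) (p -> r)) <-> (q (+) ((p <-> p) <-> p)) = 1 − |1.000 − 1.000| = 1 − 0.000 = 1.000
q -> r = min(1, 1 − 0.859 + 0.590) = min(1, 0.731) = 0.731
q <-> (q -> r) = 1 − |0.859 − 0.731| = 1 − 0.128 = 0.872
(q <-> (q -> r)) <-> r = 1 − |0.872 − 0.590| = 1 − 0.282 = 0.718
~((q <-> (q -> r)) <-> r) = 1 − 0.718 = 0.282
((r (+) (p -> r)) <-> (q (+) ((p <-> p) <-> p))) <-> ~((q <-> (q -> r)) <-> r) = 1 − |1.000 − 0.282| = 1 − 0.718 = 0.282

0.282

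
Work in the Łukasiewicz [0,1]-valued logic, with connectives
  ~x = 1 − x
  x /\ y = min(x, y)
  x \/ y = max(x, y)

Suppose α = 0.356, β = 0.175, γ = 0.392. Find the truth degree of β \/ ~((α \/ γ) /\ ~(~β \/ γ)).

α \/ γ = max(0.356, 0.392) = 0.392
~β = 1 − 0.175 = 0.825
~β \/ γ = max(0.825, 0.392) = 0.825
~(~β \/ γ) = 1 − 0.825 = 0.175
(α \/ γ) /\ ~(~β \/ γ) = min(0.392, 0.175) = 0.175
~((α \/ γ) /\ ~(~β \/ γ)) = 1 − 0.175 = 0.825
β \/ ~((α \/ γ) /\ ~(~β \/ γ)) = max(0.175, 0.825) = 0.825

0.825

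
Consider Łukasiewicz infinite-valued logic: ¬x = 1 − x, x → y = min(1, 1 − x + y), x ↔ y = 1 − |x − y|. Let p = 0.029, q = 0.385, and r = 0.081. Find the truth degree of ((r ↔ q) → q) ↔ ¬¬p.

r ↔ q = 1 − |0.081 − 0.385| = 1 − 0.304 = 0.696
(r ↔ q) → q = min(1, 1 − 0.696 + 0.385) = min(1, 0.689) = 0.689
¬p = 1 − 0.029 = 0.971
¬¬p = 1 − 0.971 = 0.029
((r ↔ q) → q) ↔ ¬¬p = 1 − |0.689 − 0.029| = 1 − 0.660 = 0.340

0.340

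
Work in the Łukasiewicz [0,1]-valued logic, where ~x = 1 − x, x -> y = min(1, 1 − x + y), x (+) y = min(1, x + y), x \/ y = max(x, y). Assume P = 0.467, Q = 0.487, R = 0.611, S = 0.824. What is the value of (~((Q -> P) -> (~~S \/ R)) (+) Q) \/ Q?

0.643

Q -> P = min(1, 1 − 0.487 + 0.467) = min(1, 0.980) = 0.980
~S = 1 − 0.824 = 0.176
~~S = 1 − 0.176 = 0.824
~~S \/ R = max(0.824, 0.611) = 0.824
(Q -> P) -> (~~S \/ R) = min(1, 1 − 0.980 + 0.824) = min(1, 0.844) = 0.844
~((Q -> P) -> (~~S \/ R)) = 1 − 0.844 = 0.156
~((Q -> P) -> (~~S \/ R)) (+) Q = min(1, 0.156 + 0.487) = min(1, 0.643) = 0.643
(~((Q -> P) -> (~~S \/ R)) (+) Q) \/ Q = max(0.643, 0.487) = 0.643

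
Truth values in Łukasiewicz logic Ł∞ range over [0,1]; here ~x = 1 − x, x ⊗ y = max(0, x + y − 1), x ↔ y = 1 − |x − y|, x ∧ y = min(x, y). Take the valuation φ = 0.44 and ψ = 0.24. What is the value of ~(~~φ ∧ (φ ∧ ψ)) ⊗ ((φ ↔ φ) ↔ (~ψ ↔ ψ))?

~φ = 1 − 0.44 = 0.56
~~φ = 1 − 0.56 = 0.44
φ ∧ ψ = min(0.44, 0.24) = 0.24
~~φ ∧ (φ ∧ ψ) = min(0.44, 0.24) = 0.24
~(~~φ ∧ (φ ∧ ψ)) = 1 − 0.24 = 0.76
φ ↔ φ = 1 − |0.44 − 0.44| = 1 − 0.00 = 1.00
~ψ = 1 − 0.24 = 0.76
~ψ ↔ ψ = 1 − |0.76 − 0.24| = 1 − 0.52 = 0.48
(φ ↔ φ) ↔ (~ψ ↔ ψ) = 1 − |1.00 − 0.48| = 1 − 0.52 = 0.48
~(~~φ ∧ (φ ∧ ψ)) ⊗ ((φ ↔ φ) ↔ (~ψ ↔ ψ)) = max(0, 0.76 + 0.48 − 1) = max(0, 0.24) = 0.24

0.24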